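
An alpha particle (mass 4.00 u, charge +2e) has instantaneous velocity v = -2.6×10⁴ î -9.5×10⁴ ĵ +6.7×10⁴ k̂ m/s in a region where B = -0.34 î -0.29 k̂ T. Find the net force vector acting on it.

v×B = (2.75×10⁴, -3.03×10⁴, -3.23×10⁴) N/C.
F = q v×B = (3.204×10⁻¹⁹ C)·(2.75×10⁴, -3.03×10⁴, -3.23×10⁴) = (8.83×10⁻¹⁵, -9.71×10⁻¹⁵, -1.03×10⁻¹⁴) N.

F ≈ (8.83×10⁻¹⁵, -9.71×10⁻¹⁵, -1.03×10⁻¹⁴) N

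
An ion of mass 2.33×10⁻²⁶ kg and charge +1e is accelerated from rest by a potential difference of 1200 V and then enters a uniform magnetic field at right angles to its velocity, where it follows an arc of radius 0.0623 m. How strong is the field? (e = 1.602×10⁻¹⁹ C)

B ≈ 0.300 T

v = √(2|q|V/m) = √(2·1.602×10⁻¹⁹·1200/2.33×10⁻²⁶) ≈ 1.285×10⁵ m/s.
B = mv/(|q|r) = (2.33×10⁻²⁶)(1.285×10⁵)/((1.602×10⁻¹⁹)(0.0623)) ≈ 0.300 T.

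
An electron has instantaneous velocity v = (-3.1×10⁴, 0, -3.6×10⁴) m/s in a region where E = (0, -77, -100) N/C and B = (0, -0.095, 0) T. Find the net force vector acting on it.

F ≈ (5.48×10⁻¹⁶, 1.23×10⁻¹⁷, -4.56×10⁻¹⁶) N

v×B = (-3420, 0, 2940) N/C.
E + v×B = (-3420, -77.0, 2840) N/C.
F = q(E + v×B) = (−1.602×10⁻¹⁹ C)·(-3420, -77.0, 2840) = (5.48×10⁻¹⁶, 1.23×10⁻¹⁷, -4.56×10⁻¹⁶) N.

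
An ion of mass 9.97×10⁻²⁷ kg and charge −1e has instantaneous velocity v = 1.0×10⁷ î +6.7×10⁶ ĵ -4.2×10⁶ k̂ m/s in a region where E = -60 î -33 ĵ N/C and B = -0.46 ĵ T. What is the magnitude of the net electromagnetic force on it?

v×B = (-1.93×10⁶, 0, -4.60×10⁶) N/C.
E + v×B = (-1.93×10⁶, -33.0, -4.60×10⁶) N/C.
F = q(E + v×B) = (−1.602×10⁻¹⁹ C)·(-1.93×10⁶, -33.0, -4.60×10⁶) = (3.10×10⁻¹³, 5.29×10⁻¹⁸, 7.37×10⁻¹³) N.
|F| = 7.99×10⁻¹³ N.

|F| ≈ 7.99×10⁻¹³ N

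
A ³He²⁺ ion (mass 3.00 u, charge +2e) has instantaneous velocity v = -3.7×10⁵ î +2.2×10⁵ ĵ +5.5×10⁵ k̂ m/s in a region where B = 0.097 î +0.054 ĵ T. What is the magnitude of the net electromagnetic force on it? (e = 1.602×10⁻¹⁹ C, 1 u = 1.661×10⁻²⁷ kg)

|F| ≈ 2.36×10⁻¹⁴ N

v×B = (-2.97×10⁴, 5.34×10⁴, -4.13×10⁴) N/C.
F = q v×B = (3.204×10⁻¹⁹ C)·(-2.97×10⁴, 5.34×10⁴, -4.13×10⁴) = (-9.52×10⁻¹⁵, 1.71×10⁻¹⁴, -1.32×10⁻¹⁴) N.
|F| = 2.36×10⁻¹⁴ N.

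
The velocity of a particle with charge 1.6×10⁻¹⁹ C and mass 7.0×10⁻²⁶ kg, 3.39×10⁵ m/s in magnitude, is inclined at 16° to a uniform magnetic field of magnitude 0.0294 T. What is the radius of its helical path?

v⊥ = v sinθ = 3.39×10⁵·sin16° ≈ 9.344×10⁴ m/s.
r = m v⊥/(|q|B) = (7.0×10⁻²⁶)(9.344×10⁴)/((1.6×10⁻¹⁹)(0.0294)) ≈ 1.39 m.

r ≈ 1.39 m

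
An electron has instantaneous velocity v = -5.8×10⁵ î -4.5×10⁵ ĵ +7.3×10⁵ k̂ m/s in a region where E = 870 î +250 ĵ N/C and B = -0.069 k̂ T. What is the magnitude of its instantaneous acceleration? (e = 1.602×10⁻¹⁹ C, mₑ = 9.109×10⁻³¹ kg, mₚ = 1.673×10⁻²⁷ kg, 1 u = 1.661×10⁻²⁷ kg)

v×B = (3.11×10⁴, -4.00×10⁴, 0) N/C.
E + v×B = (3.19×10⁴, -3.98×10⁴, 0) N/C.
F = q(E + v×B) = (−1.602×10⁻¹⁹ C)·(3.19×10⁴, -3.98×10⁴, 0) = (-5.11×10⁻¹⁵, 6.37×10⁻¹⁵, 0) N.
|a| = |F|/m = 8.169×10⁻¹⁵/9.109×10⁻³¹ ≈ 8.97×10¹⁵ m/s².

|a| ≈ 8.97×10¹⁵ m/s²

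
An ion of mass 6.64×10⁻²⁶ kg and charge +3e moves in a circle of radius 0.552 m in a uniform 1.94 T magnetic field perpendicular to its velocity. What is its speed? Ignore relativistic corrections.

v ≈ 7.75×10⁶ m/s

From |q|vB = mv²/r, v = |q|Br/m.
v = (4.806×10⁻¹⁹)(1.94)(0.552)/6.64×10⁻²⁶ ≈ 7.75×10⁶ m/s.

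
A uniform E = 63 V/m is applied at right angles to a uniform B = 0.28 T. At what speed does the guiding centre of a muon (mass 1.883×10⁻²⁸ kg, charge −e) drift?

v_d ≈ 220 m/s

The E×B drift speed is v_d = E/B.
v_d = 63/0.28 = 220 m/s.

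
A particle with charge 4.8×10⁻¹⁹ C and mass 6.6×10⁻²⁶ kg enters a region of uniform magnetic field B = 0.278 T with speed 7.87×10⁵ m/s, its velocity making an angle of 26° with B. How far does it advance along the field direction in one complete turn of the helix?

p ≈ 2.20 m

v∥ = v cosθ = 7.87×10⁵·cos26° ≈ 7.074×10⁵ m/s.
T = 2πm/(|q|B) = 2π(6.6×10⁻²⁶)/((4.8×10⁻¹⁹)(0.278)) ≈ 3.108×10⁻⁶ s.
pitch = v∥ T = (7.074×10⁵)(3.108×10⁻⁶) ≈ 2.20 m.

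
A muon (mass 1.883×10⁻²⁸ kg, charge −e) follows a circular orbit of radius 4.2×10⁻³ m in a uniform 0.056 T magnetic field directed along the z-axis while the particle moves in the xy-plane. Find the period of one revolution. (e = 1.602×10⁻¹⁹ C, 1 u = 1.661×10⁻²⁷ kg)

The cyclotron period depends only on m, q, B: T = 2πm/(|q|B).
T = 2π(1.883×10⁻²⁸)/((1.602×10⁻¹⁹)(0.056)) ≈ 1.3×10⁻⁷ s.

T ≈ 1.3×10⁻⁷ s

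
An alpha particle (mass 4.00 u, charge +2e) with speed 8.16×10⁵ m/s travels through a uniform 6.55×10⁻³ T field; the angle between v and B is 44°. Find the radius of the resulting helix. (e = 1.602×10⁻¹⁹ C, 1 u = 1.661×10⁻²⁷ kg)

v⊥ = v sinθ = 8.16×10⁵·sin44° ≈ 5.668×10⁵ m/s.
r = m v⊥/(|q|B) = (6.644×10⁻²⁷)(5.668×10⁵)/((3.204×10⁻¹⁹)(6.55×10⁻³)) ≈ 1.79 m.

r ≈ 1.79 m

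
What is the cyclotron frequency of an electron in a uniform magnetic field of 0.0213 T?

f ≈ 5.96×10⁸ Hz

f = |q|B/(2πm).
f = (1.602×10⁻¹⁹)(0.0213)/(2π·9.109×10⁻³¹) ≈ 5.96×10⁸ Hz.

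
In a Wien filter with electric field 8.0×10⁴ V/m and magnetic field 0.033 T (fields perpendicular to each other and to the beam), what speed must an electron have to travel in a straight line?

v = 2.4×10⁶ m/s

Straight-line motion ⇒ electric and magnetic forces cancel, so E = vB.
v = E/B = 8.0×10⁴/0.033 = 2.4×10⁶ m/s.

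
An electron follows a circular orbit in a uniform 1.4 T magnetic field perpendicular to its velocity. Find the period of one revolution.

The cyclotron period depends only on m, q, B: T = 2πm/(|q|B).
T = 2π(9.109×10⁻³¹)/((1.602×10⁻¹⁹)(1.4)) ≈ 2.6×10⁻¹¹ s.

T ≈ 2.6×10⁻¹¹ s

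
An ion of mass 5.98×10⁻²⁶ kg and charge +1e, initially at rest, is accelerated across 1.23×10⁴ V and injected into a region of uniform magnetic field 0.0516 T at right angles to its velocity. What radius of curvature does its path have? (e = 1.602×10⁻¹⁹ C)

Acceleration: |q|V = ½mv² ⇒ v = √(2|q|V/m) = √(2·1.602×10⁻¹⁹·1.23×10⁴/5.98×10⁻²⁶) ≈ 2.567×10⁵ m/s.
In the field: r = mv/(|q|B) = (5.98×10⁻²⁶)(2.567×10⁵)/((1.602×10⁻¹⁹)(0.0516)) ≈ 1.86 m.

r ≈ 1.86 m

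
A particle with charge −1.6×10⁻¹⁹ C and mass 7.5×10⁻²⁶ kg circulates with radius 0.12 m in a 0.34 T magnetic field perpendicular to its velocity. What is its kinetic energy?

KE ≈ 2.8×10⁻¹⁶ J

v = |q|Br/m, then KE = ½mv² = (qBr)²/(2m).
v = (1.6×10⁻¹⁹)(0.34)(0.12)/7.5×10⁻²⁶ ≈ 8.704×10⁴ m/s.
KE = ½(7.5×10⁻²⁶)(8.704×10⁴)² ≈ 2.8×10⁻¹⁶ J.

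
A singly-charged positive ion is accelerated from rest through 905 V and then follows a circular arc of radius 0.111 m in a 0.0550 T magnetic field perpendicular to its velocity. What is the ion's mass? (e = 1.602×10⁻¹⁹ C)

Combine |q|V = ½mv² and r = mv/(|q|B): eliminate v to get m = qB²r²/(2V).
m = (1.602×10⁻¹⁹)(0.0550)²(0.111)²/(2·905) ≈ 3.30×10⁻²⁷ kg.

m ≈ 3.30×10⁻²⁷ kg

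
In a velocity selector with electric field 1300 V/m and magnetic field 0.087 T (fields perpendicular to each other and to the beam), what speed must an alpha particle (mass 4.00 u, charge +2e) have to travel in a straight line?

Zero net Lorentz force requires |qE| = |q v×B|, i.e. E = vB.
v = E/B = 1300/0.087 = 1.5×10⁴ m/s.

v = 1.5×10⁴ m/s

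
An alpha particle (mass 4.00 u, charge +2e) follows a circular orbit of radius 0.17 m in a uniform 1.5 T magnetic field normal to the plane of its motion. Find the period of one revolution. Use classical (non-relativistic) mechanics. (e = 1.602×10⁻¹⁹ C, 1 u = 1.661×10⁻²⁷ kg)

The cyclotron period depends only on m, q, B: T = 2πm/(|q|B).
T = 2π(6.644×10⁻²⁷)/((3.204×10⁻¹⁹)(1.5)) ≈ 8.7×10⁻⁸ s.

T ≈ 8.7×10⁻⁸ s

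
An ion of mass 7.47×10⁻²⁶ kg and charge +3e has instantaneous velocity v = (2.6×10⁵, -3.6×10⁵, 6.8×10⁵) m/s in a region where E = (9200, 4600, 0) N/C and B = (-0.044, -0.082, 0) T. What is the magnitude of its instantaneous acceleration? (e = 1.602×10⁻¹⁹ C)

v×B = (5.58×10⁴, -2.99×10⁴, -3.72×10⁴) N/C.
E + v×B = (6.50×10⁴, -2.53×10⁴, -3.72×10⁴) N/C.
F = q(E + v×B) = (4.806×10⁻¹⁹ C)·(6.50×10⁴, -2.53×10⁴, -3.72×10⁴) = (3.12×10⁻¹⁴, -1.22×10⁻¹⁴, -1.79×10⁻¹⁴) N.
|a| = |F|/m = 3.797×10⁻¹⁴/7.47×10⁻²⁶ ≈ 5.08×10¹¹ m/s².

|a| ≈ 5.08×10¹¹ m/s²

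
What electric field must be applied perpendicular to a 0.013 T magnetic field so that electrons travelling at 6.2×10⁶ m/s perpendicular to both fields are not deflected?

E = 8.1×10⁴ V/m

For straight-line motion qE = qvB, so E = vB.
E = 6.2×10⁶ × 0.013 = 8.1×10⁴ V/m.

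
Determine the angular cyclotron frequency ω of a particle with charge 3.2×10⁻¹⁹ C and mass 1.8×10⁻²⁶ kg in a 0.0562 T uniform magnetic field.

ω ≈ 9.99×10⁵ rad/s

ω = |q|B/m.
ω = (3.2×10⁻¹⁹)(0.0562)/1.8×10⁻²⁶ ≈ 9.99×10⁵ rad/s.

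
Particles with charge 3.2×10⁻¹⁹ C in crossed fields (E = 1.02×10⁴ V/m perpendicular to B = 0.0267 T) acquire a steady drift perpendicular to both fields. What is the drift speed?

The E×B drift speed is v_d = E/B.
v_d = 1.02×10⁴/0.0267 = 3.82×10⁵ m/s.

v_d ≈ 3.82×10⁵ m/s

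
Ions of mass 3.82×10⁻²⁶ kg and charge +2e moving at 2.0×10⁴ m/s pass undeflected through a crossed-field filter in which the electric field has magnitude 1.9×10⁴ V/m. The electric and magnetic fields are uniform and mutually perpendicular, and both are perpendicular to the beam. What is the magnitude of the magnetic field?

B = 0.95 T

Balance of forces in the selector: qE = qvB ⇒ B = E/v.
B = 1.9×10⁴/2.0×10⁴ = 0.95 T.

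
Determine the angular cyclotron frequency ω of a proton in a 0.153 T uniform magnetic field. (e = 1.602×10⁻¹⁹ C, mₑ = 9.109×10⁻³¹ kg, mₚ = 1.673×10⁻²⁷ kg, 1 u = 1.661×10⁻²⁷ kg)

ω ≈ 1.47×10⁷ rad/s

ω = |q|B/m.
ω = (1.602×10⁻¹⁹)(0.153)/1.673×10⁻²⁷ ≈ 1.47×10⁷ rad/s.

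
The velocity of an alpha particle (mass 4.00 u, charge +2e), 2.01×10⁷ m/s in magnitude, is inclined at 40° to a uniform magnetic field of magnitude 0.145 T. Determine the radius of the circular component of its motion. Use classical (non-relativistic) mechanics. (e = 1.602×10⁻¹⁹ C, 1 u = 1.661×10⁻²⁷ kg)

v⊥ = v sinθ = 2.01×10⁷·sin40° ≈ 1.292×10⁷ m/s.
r = m v⊥/(|q|B) = (6.644×10⁻²⁷)(1.292×10⁷)/((3.204×10⁻¹⁹)(0.145)) ≈ 1.85 m.

r ≈ 1.85 m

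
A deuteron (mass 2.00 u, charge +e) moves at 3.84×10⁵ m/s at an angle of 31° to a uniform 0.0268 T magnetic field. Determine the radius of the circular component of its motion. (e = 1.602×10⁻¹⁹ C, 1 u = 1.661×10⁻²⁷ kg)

r ≈ 0.153 m

v⊥ = v sinθ = 3.84×10⁵·sin31° ≈ 1.978×10⁵ m/s.
r = m v⊥/(|q|B) = (3.322×10⁻²⁷)(1.978×10⁵)/((1.602×10⁻¹⁹)(0.0268)) ≈ 0.153 m.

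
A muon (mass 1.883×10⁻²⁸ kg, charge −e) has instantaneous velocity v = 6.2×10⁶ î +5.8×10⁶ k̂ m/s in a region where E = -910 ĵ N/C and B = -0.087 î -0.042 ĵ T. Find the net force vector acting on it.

v×B = (2.44×10⁵, -5.05×10⁵, -2.60×10⁵) N/C.
E + v×B = (2.44×10⁵, -5.06×10⁵, -2.60×10⁵) N/C.
F = q(E + v×B) = (−1.602×10⁻¹⁹ C)·(2.44×10⁵, -5.06×10⁵, -2.60×10⁵) = (-3.90×10⁻¹⁴, 8.10×10⁻¹⁴, 4.17×10⁻¹⁴) N.

F ≈ (-3.90×10⁻¹⁴, 8.10×10⁻¹⁴, 4.17×10⁻¹⁴) N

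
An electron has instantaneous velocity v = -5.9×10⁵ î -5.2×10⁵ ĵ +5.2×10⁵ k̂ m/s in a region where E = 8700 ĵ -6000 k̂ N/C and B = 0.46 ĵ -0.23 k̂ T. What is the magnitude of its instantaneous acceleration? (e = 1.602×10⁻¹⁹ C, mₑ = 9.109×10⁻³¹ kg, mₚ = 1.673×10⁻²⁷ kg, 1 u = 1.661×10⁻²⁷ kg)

v×B = (-1.20×10⁵, -1.36×10⁵, -2.71×10⁵) N/C.
E + v×B = (-1.20×10⁵, -1.27×10⁵, -2.77×10⁵) N/C.
F = q(E + v×B) = (−1.602×10⁻¹⁹ C)·(-1.20×10⁵, -1.27×10⁵, -2.77×10⁵) = (1.92×10⁻¹⁴, 2.03×10⁻¹⁴, 4.44×10⁻¹⁴) N.
|a| = |F|/m = 5.250×10⁻¹⁴/9.109×10⁻³¹ ≈ 5.76×10¹⁶ m/s².

|a| ≈ 5.76×10¹⁶ m/s²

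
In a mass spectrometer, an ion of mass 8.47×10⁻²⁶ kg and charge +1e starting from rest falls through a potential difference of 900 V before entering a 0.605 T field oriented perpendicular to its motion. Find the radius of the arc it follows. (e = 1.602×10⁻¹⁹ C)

r ≈ 0.0510 m

Acceleration: |q|V = ½mv² ⇒ v = √(2|q|V/m) = √(2·1.602×10⁻¹⁹·900/8.47×10⁻²⁶) ≈ 5.835×10⁴ m/s.
In the field: r = mv/(|q|B) = (8.47×10⁻²⁶)(5.835×10⁴)/((1.602×10⁻¹⁹)(0.605)) ≈ 0.0510 m.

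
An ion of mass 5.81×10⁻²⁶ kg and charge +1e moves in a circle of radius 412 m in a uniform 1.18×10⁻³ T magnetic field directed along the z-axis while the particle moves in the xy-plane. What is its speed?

v ≈ 1.34×10⁶ m/s

From |q|vB = mv²/r, v = |q|Br/m.
v = (1.602×10⁻¹⁹)(1.18×10⁻³)(412)/5.81×10⁻²⁶ ≈ 1.34×10⁶ m/s.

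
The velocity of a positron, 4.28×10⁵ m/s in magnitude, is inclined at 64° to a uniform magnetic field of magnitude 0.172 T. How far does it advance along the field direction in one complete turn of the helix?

v∥ = v cosθ = 4.28×10⁵·cos64° ≈ 1.876×10⁵ m/s.
T = 2πm/(|q|B) = 2π(9.109×10⁻³¹)/((1.602×10⁻¹⁹)(0.172)) ≈ 2.077×10⁻¹⁰ s.
pitch = v∥ T = (1.876×10⁵)(2.077×10⁻¹⁰) ≈ 3.90×10⁻⁵ m.

p ≈ 3.90×10⁻⁵ m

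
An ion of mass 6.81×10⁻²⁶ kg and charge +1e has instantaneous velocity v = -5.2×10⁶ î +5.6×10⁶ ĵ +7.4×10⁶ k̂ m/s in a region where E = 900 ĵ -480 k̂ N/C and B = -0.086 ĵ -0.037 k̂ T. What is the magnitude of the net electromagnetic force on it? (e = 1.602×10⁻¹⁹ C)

|F| ≈ 1.04×10⁻¹³ N

v×B = (4.29×10⁵, -1.92×10⁵, 4.47×10⁵) N/C.
E + v×B = (4.29×10⁵, -1.92×10⁵, 4.47×10⁵) N/C.
F = q(E + v×B) = (1.602×10⁻¹⁹ C)·(4.29×10⁵, -1.92×10⁵, 4.47×10⁵) = (6.88×10⁻¹⁴, -3.07×10⁻¹⁴, 7.16×10⁻¹⁴) N.
|F| = 1.04×10⁻¹³ N.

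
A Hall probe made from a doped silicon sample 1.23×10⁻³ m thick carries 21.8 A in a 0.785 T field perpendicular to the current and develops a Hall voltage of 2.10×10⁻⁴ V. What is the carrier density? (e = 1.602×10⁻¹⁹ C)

n ≈ 4.14×10²⁶ m⁻³

From V_H = IB/(n e t), n = IB/(V_H e t).
n = (21.8)(0.785)/((2.10×10⁻⁴)(1.602×10⁻¹⁹)(1.23×10⁻³)) ≈ 4.14×10²⁶ m⁻³.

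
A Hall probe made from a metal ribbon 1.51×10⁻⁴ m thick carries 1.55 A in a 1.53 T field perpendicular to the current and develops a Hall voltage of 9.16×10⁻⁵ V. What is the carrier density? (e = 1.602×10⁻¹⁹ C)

From V_H = IB/(n e t), n = IB/(V_H e t).
n = (1.55)(1.53)/((9.16×10⁻⁵)(1.602×10⁻¹⁹)(1.51×10⁻⁴)) ≈ 1.07×10²⁷ m⁻³.

n ≈ 1.07×10²⁷ m⁻³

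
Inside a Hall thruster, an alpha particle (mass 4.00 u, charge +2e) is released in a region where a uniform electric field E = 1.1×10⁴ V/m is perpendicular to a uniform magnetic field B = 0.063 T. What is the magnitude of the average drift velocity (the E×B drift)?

The E×B drift speed is v_d = E/B.
v_d = 1.1×10⁴/0.063 = 1.7×10⁵ m/s.

v_d ≈ 1.7×10⁵ m/s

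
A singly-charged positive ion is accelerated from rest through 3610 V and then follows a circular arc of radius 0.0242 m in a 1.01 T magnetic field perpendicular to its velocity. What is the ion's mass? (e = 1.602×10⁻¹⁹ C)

m ≈ 1.33×10⁻²⁶ kg

Combine |q|V = ½mv² and r = mv/(|q|B): eliminate v to get m = qB²r²/(2V).
m = (1.602×10⁻¹⁹)(1.01)²(0.0242)²/(2·3610) ≈ 1.33×10⁻²⁶ kg.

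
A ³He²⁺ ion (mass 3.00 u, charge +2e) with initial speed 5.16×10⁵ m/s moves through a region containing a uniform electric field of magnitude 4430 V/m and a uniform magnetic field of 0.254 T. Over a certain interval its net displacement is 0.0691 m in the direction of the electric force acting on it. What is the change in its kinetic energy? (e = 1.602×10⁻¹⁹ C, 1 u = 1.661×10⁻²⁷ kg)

The magnetic force is always ⟂ v and does no work; only the electric force changes KE.
ΔKE = F_E · d = |q|E d = (3.204×10⁻¹⁹)(4430)(0.0691) ≈ 9.81×10⁻¹⁷ J.

ΔKE ≈ 9.81×10⁻¹⁷ J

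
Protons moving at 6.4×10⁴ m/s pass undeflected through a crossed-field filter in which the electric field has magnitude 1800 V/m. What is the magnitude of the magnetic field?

B = 0.028 T

Balance of forces in the selector: qE = qvB ⇒ B = E/v.
B = 1800/6.4×10⁴ = 0.028 T.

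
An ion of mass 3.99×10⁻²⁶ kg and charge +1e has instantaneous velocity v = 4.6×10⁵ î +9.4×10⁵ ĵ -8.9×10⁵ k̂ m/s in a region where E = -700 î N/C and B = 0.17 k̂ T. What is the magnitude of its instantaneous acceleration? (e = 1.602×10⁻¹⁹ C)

|a| ≈ 7.12×10¹¹ m/s²

v×B = (1.60×10⁵, -7.82×10⁴, 0) N/C.
E + v×B = (1.59×10⁵, -7.82×10⁴, 0) N/C.
F = q(E + v×B) = (1.602×10⁻¹⁹ C)·(1.59×10⁵, -7.82×10⁴, 0) = (2.55×10⁻¹⁴, -1.25×10⁻¹⁴, 0) N.
|a| = |F|/m = 2.840×10⁻¹⁴/3.99×10⁻²⁶ ≈ 7.12×10¹¹ m/s².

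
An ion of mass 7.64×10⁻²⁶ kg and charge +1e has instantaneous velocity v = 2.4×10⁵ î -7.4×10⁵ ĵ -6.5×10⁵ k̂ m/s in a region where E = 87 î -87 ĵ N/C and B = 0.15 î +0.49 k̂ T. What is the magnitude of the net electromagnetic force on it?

v×B = (-3.63×10⁵, -2.15×10⁵, 1.11×10⁵) N/C.
E + v×B = (-3.63×10⁵, -2.15×10⁵, 1.11×10⁵) N/C.
F = q(E + v×B) = (1.602×10⁻¹⁹ C)·(-3.63×10⁵, -2.15×10⁵, 1.11×10⁵) = (-5.81×10⁻¹⁴, -3.45×10⁻¹⁴, 1.78×10⁻¹⁴) N.
|F| = 6.98×10⁻¹⁴ N.

|F| ≈ 6.98×10⁻¹⁴ N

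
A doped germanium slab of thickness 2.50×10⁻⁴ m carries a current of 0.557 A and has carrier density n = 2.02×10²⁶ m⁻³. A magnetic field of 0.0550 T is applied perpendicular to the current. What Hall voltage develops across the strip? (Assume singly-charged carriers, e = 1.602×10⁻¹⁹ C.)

V_H ≈ 3.79×10⁻⁶ V

V_H = IB/(n e t).
V_H = (0.557)(0.0550)/((2.02×10²⁶)(1.602×10⁻¹⁹)(2.50×10⁻⁴)) ≈ 3.79×10⁻⁶ V.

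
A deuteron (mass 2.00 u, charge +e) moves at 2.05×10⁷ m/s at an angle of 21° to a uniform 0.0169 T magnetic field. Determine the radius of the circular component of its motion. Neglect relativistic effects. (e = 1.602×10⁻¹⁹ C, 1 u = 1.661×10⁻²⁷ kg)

r ≈ 9.01 m

v⊥ = v sinθ = 2.05×10⁷·sin21° ≈ 7.347×10⁶ m/s.
r = m v⊥/(|q|B) = (3.322×10⁻²⁷)(7.347×10⁶)/((1.602×10⁻¹⁹)(0.0169)) ≈ 9.01 m.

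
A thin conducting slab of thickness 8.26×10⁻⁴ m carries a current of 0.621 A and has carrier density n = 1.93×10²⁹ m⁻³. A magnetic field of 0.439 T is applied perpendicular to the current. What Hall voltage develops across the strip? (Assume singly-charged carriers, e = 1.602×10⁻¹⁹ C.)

V_H = IB/(n e t).
V_H = (0.621)(0.439)/((1.93×10²⁹)(1.602×10⁻¹⁹)(8.26×10⁻⁴)) ≈ 1.07×10⁻⁸ V.

V_H ≈ 1.07×10⁻⁸ V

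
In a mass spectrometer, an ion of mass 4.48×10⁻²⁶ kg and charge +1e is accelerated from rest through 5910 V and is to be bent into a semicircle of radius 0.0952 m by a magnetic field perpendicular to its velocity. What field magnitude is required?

v = √(2|q|V/m) = √(2·1.602×10⁻¹⁹·5910/4.48×10⁻²⁶) ≈ 2.056×10⁵ m/s.
B = mv/(|q|r) = (4.48×10⁻²⁶)(2.056×10⁵)/((1.602×10⁻¹⁹)(0.0952)) ≈ 0.604 T.

B ≈ 0.604 T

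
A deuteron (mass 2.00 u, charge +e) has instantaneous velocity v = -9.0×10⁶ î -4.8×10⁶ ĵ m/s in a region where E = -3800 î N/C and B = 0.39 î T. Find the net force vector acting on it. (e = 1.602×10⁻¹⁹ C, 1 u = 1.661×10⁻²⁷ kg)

F ≈ (-6.09×10⁻¹⁶, 0, 3.00×10⁻¹³) N

v×B = (0, 0, 1.87×10⁶) N/C.
E + v×B = (-3800, 0, 1.87×10⁶) N/C.
F = q(E + v×B) = (1.602×10⁻¹⁹ C)·(-3800, 0, 1.87×10⁶) = (-6.09×10⁻¹⁶, 0, 3.00×10⁻¹³) N.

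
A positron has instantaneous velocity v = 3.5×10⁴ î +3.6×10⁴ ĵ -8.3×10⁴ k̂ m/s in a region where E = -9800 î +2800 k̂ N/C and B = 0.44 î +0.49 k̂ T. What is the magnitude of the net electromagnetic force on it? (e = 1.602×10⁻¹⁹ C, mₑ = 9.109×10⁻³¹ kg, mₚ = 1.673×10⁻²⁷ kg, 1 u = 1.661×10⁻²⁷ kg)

|F| ≈ 8.94×10⁻¹⁵ N

v×B = (1.76×10⁴, -5.37×10⁴, -1.58×10⁴) N/C.
E + v×B = (7840, -5.37×10⁴, -1.30×10⁴) N/C.
F = q(E + v×B) = (1.602×10⁻¹⁹ C)·(7840, -5.37×10⁴, -1.30×10⁴) = (1.26×10⁻¹⁵, -8.60×10⁻¹⁵, -2.09×10⁻¹⁵) N.
|F| = 8.94×10⁻¹⁵ N.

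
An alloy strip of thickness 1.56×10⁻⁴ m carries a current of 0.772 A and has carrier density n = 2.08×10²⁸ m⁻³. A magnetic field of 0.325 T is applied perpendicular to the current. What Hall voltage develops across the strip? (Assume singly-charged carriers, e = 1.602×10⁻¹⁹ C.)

V_H = IB/(n e t).
V_H = (0.772)(0.325)/((2.08×10²⁸)(1.602×10⁻¹⁹)(1.56×10⁻⁴)) ≈ 4.83×10⁻⁷ V.

V_H ≈ 4.83×10⁻⁷ V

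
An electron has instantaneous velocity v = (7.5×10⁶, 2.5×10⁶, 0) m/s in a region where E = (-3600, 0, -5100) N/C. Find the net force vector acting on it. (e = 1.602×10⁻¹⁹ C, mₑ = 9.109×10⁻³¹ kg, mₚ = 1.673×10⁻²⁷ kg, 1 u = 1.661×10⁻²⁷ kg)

Only an electric field acts, so F = qE = (−1.602×10⁻¹⁹ C)·(-3600, 0, -5100) = (5.77×10⁻¹⁶, 0, 8.17×10⁻¹⁶) N.

F ≈ (5.77×10⁻¹⁶, 0, 8.17×10⁻¹⁶) N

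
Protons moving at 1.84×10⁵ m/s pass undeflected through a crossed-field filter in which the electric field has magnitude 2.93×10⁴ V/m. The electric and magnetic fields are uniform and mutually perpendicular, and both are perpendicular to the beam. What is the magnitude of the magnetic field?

B = 0.159 T

Balance of forces in the selector: qE = qvB ⇒ B = E/v.
B = 2.93×10⁴/1.84×10⁵ = 0.159 T.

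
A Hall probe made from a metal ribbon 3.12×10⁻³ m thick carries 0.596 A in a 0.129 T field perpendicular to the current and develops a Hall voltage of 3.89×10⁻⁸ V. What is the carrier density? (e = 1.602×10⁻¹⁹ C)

n ≈ 3.95×10²⁷ m⁻³

From V_H = IB/(n e t), n = IB/(V_H e t).
n = (0.596)(0.129)/((3.89×10⁻⁸)(1.602×10⁻¹⁹)(3.12×10⁻³)) ≈ 3.95×10²⁷ m⁻³.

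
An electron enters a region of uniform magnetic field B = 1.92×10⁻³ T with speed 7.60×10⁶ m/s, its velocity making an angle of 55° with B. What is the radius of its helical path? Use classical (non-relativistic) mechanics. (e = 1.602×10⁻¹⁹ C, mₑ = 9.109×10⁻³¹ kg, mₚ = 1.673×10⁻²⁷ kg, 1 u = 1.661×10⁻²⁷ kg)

r ≈ 0.0184 m

v⊥ = v sinθ = 7.60×10⁶·sin55° ≈ 6.226×10⁶ m/s.
r = m v⊥/(|q|B) = (9.109×10⁻³¹)(6.226×10⁶)/((1.602×10⁻¹⁹)(1.92×10⁻³)) ≈ 0.0184 m.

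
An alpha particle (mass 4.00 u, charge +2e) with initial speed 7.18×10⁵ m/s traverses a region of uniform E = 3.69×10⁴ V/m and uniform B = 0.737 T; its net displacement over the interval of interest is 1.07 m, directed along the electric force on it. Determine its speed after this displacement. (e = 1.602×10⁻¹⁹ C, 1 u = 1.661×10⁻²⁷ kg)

v_f ≈ 2.08×10⁶ m/s

B does no work; ΔKE = |q|E d.
½mv_f² = ½mv₀² + |q|Ed = ½(6.644×10⁻²⁷)(7.18×10⁵)² + (3.204×10⁻¹⁹)(3.69×10⁴)(1.07) ≈ 1.713×10⁻¹⁵ J + 1.265×10⁻¹⁴ J ≈ 1.436×10⁻¹⁴ J.
v_f = √(2·1.436×10⁻¹⁴/6.644×10⁻²⁷) ≈ 2.08×10⁶ m/s.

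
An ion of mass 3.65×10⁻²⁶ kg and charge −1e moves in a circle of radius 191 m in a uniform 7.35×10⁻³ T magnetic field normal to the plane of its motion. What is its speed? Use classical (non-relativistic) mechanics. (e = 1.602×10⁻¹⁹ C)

From |q|vB = mv²/r, v = |q|Br/m.
v = (1.602×10⁻¹⁹)(7.35×10⁻³)(191)/3.65×10⁻²⁶ ≈ 6.16×10⁶ m/s.

v ≈ 6.16×10⁶ m/s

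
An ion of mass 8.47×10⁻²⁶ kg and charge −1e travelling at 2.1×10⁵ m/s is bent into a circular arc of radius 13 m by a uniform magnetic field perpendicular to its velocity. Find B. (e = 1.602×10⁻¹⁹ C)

B ≈ 8.5×10⁻³ T

From |q|vB = mv²/r, B = mv/(|q|r).
B = (8.47×10⁻²⁶)(2.1×10⁵)/((1.602×10⁻¹⁹)(13)) ≈ 8.5×10⁻³ T.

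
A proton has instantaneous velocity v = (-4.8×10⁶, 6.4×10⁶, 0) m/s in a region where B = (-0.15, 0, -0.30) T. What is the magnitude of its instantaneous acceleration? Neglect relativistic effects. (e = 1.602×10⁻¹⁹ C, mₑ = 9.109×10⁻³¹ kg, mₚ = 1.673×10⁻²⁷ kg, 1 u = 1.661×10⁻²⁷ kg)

|a| ≈ 2.48×10¹⁴ m/s²

v×B = (-1.92×10⁶, -1.44×10⁶, 9.60×10⁵) N/C.
F = q v×B = (1.602×10⁻¹⁹ C)·(-1.92×10⁶, -1.44×10⁶, 9.60×10⁵) = (-3.08×10⁻¹³, -2.31×10⁻¹³, 1.54×10⁻¹³) N.
|a| = |F|/m = 4.141×10⁻¹³/1.673×10⁻²⁷ ≈ 2.48×10¹⁴ m/s².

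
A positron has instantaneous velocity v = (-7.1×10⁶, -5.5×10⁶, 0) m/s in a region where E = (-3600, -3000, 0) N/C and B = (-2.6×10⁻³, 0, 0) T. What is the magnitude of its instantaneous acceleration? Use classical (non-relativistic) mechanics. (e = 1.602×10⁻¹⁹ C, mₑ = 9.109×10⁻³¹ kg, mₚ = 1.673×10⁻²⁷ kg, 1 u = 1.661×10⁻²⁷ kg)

v×B = (0, 0, -1.43×10⁴) N/C.
E + v×B = (-3600, -3000, -1.43×10⁴) N/C.
F = q(E + v×B) = (1.602×10⁻¹⁹ C)·(-3600, -3000, -1.43×10⁴) = (-5.77×10⁻¹⁶, -4.81×10⁻¹⁶, -2.29×10⁻¹⁵) N.
|a| = |F|/m = 2.411×10⁻¹⁵/9.109×10⁻³¹ ≈ 2.65×10¹⁵ m/s².

|a| ≈ 2.65×10¹⁵ m/s²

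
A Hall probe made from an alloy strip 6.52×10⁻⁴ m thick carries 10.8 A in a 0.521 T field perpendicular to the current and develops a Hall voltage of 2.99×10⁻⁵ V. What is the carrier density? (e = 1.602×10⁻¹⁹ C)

From V_H = IB/(n e t), n = IB/(V_H e t).
n = (10.8)(0.521)/((2.99×10⁻⁵)(1.602×10⁻¹⁹)(6.52×10⁻⁴)) ≈ 1.80×10²⁷ m⁻³.

n ≈ 1.80×10²⁷ m⁻³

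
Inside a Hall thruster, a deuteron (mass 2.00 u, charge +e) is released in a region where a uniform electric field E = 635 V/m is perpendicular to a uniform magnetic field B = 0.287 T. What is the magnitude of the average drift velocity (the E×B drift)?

v_d ≈ 2210 m/s

The steady drift has the magnetic force balancing the electric force, so v_d = E/B.
v_d = 635/0.287 = 2210 m/s.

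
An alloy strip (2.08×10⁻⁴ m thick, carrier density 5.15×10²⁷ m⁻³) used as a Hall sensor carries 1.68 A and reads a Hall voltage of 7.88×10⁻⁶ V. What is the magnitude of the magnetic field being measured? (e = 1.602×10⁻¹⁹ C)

From V_H = IB/(n e t), B = V_H n e t / I.
B = (7.88×10⁻⁶)(5.15×10²⁷)(1.602×10⁻¹⁹)(2.08×10⁻⁴)/1.68 ≈ 0.805 T.

B ≈ 0.805 T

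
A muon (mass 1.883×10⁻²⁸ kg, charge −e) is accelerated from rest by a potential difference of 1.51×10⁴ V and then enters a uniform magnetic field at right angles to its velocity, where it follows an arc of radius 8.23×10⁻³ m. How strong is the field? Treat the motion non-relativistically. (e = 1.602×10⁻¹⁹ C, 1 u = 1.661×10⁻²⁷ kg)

v = √(2|q|V/m) = √(2·1.602×10⁻¹⁹·1.51×10⁴/1.883×10⁻²⁸) ≈ 5.069×10⁶ m/s.
B = mv/(|q|r) = (1.883×10⁻²⁸)(5.069×10⁶)/((1.602×10⁻¹⁹)(8.23×10⁻³)) ≈ 0.724 T.

B ≈ 0.724 T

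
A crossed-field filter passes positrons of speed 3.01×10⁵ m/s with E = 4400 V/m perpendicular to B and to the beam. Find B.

Balance of forces in the selector: qE = qvB ⇒ B = E/v.
B = 4400/3.01×10⁵ = 0.0146 T.

B = 0.0146 T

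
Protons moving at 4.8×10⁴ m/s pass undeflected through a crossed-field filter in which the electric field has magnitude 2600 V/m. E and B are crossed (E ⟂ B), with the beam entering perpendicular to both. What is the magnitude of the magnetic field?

Balance of forces in the selector: qE = qvB ⇒ B = E/v.
B = 2600/4.8×10⁴ = 0.054 T.

B = 0.054 T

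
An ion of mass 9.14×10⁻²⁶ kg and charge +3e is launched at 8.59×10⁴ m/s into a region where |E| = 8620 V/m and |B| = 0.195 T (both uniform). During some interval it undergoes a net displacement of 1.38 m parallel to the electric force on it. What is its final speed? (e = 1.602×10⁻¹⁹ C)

B does no work; ΔKE = |q|E d.
½mv_f² = ½mv₀² + |q|Ed = ½(9.14×10⁻²⁶)(8.59×10⁴)² + (4.806×10⁻¹⁹)(8620)(1.38) ≈ 3.372×10⁻¹⁶ J + 5.717×10⁻¹⁵ J ≈ 6.054×10⁻¹⁵ J.
v_f = √(2·6.054×10⁻¹⁵/9.14×10⁻²⁶) ≈ 3.64×10⁵ m/s.

v_f ≈ 3.64×10⁵ m/s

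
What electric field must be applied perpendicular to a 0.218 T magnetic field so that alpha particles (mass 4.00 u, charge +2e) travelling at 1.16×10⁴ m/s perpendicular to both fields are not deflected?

E = 2530 V/m

For straight-line motion qE = qvB, so E = vB.
E = 1.16×10⁴ × 0.218 = 2530 V/m.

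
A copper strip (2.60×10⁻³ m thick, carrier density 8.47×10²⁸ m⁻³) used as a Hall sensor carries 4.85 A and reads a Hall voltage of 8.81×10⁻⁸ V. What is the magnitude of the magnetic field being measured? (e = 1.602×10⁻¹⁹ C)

From V_H = IB/(n e t), B = V_H n e t / I.
B = (8.81×10⁻⁸)(8.47×10²⁸)(1.602×10⁻¹⁹)(2.60×10⁻³)/4.85 ≈ 0.641 T.

B ≈ 0.641 T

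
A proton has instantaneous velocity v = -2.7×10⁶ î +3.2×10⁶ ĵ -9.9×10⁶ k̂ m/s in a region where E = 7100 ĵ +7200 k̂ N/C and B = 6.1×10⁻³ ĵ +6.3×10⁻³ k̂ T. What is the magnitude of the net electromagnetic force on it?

|F| ≈ 1.36×10⁻¹⁴ N

v×B = (8.06×10⁴, 1.70×10⁴, -1.65×10⁴) N/C.
E + v×B = (8.06×10⁴, 2.41×10⁴, -9270) N/C.
F = q(E + v×B) = (1.602×10⁻¹⁹ C)·(8.06×10⁴, 2.41×10⁴, -9270) = (1.29×10⁻¹⁴, 3.86×10⁻¹⁵, -1.49×10⁻¹⁵) N.
|F| = 1.36×10⁻¹⁴ N.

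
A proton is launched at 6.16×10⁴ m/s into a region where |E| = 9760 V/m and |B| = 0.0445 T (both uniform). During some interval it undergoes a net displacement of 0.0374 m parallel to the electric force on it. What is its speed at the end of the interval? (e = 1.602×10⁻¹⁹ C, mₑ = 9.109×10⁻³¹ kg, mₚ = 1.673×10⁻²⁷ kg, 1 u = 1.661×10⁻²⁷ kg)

B does no work; ΔKE = |q|E d.
½mv_f² = ½mv₀² + |q|Ed = ½(1.673×10⁻²⁷)(6.16×10⁴)² + (1.602×10⁻¹⁹)(9760)(0.0374) ≈ 3.174×10⁻¹⁸ J + 5.848×10⁻¹⁷ J ≈ 6.165×10⁻¹⁷ J.
v_f = √(2·6.165×10⁻¹⁷/1.673×10⁻²⁷) ≈ 2.71×10⁵ m/s.

v_f ≈ 2.71×10⁵ m/s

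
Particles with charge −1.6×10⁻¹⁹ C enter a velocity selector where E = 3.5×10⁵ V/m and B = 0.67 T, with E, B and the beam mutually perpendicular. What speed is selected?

v = 5.2×10⁵ m/s

Zero net Lorentz force requires |qE| = |q v×B|, i.e. E = vB.
v = E/B = 3.5×10⁵/0.67 = 5.2×10⁵ m/s.
The result is independent of the particle's charge and mass.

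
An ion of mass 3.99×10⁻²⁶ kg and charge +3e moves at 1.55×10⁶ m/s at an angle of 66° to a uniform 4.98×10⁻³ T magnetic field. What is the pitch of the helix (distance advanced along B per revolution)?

v∥ = v cosθ = 1.55×10⁶·cos66° ≈ 6.304×10⁵ m/s.
T = 2πm/(|q|B) = 2π(3.99×10⁻²⁶)/((4.806×10⁻¹⁹)(4.98×10⁻³)) ≈ 1.047×10⁻⁴ s.
pitch = v∥ T = (6.304×10⁵)(1.047×10⁻⁴) ≈ 66.0 m.

p ≈ 66.0 m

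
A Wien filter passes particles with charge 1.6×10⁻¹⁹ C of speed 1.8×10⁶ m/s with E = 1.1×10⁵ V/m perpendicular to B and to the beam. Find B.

Balance of forces in the selector: qE = qvB ⇒ B = E/v.
B = 1.1×10⁵/1.8×10⁶ = 0.061 T.

B = 0.061 T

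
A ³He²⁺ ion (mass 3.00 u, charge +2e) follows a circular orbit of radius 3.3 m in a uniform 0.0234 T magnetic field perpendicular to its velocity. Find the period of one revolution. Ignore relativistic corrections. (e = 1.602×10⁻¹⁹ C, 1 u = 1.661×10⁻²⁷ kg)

The cyclotron period depends only on m, q, B: T = 2πm/(|q|B).
T = 2π(4.983×10⁻²⁷)/((3.204×10⁻¹⁹)(0.0234)) ≈ 4.18×10⁻⁶ s.

T ≈ 4.18×10⁻⁶ s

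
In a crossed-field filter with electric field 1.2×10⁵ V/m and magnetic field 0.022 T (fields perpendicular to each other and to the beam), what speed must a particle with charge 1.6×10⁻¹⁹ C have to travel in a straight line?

v = 5.5×10⁶ m/s

Zero net Lorentz force requires |qE| = |q v×B|, i.e. E = vB.
v = E/B = 1.2×10⁵/0.022 = 5.5×10⁶ m/s.
The result is independent of the particle's charge and mass.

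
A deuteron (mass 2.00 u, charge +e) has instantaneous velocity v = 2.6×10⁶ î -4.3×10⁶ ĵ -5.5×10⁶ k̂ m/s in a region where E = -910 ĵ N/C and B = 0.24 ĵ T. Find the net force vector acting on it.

F ≈ (2.11×10⁻¹³, -1.46×10⁻¹⁶, 1.00×10⁻¹³) N

v×B = (1.32×10⁶, 0, 6.24×10⁵) N/C.
E + v×B = (1.32×10⁶, -910, 6.24×10⁵) N/C.
F = q(E + v×B) = (1.602×10⁻¹⁹ C)·(1.32×10⁶, -910, 6.24×10⁵) = (2.11×10⁻¹³, -1.46×10⁻¹⁶, 1.00×10⁻¹³) N.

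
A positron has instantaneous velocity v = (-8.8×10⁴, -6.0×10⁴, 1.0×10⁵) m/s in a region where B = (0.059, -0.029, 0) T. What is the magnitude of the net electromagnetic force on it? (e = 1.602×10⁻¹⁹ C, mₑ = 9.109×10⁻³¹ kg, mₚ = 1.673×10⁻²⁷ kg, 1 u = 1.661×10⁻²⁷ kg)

v×B = (2900, 5900, 6090) N/C.
F = q v×B = (1.602×10⁻¹⁹ C)·(2900, 5900, 6090) = (4.65×10⁻¹⁶, 9.45×10⁻¹⁶, 9.76×10⁻¹⁶) N.
|F| = 1.44×10⁻¹⁵ N.

|F| ≈ 1.44×10⁻¹⁵ N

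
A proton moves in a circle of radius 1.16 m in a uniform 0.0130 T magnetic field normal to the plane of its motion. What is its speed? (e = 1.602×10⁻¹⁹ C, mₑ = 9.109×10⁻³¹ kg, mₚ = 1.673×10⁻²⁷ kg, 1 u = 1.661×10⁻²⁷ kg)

v ≈ 1.44×10⁶ m/s

From |q|vB = mv²/r, v = |q|Br/m.
v = (1.602×10⁻¹⁹)(0.0130)(1.16)/1.673×10⁻²⁷ ≈ 1.44×10⁶ m/s.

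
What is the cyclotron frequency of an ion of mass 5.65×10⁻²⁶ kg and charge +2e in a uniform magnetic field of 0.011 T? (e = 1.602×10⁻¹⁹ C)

f = |q|B/(2πm).
f = (3.204×10⁻¹⁹)(0.011)/(2π·5.65×10⁻²⁶) ≈ 9900 Hz.

f ≈ 9900 Hz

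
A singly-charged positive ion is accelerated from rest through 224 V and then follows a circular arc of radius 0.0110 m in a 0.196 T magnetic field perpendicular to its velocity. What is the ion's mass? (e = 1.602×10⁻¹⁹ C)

m ≈ 1.66×10⁻²⁷ kg

Combine |q|V = ½mv² and r = mv/(|q|B): eliminate v to get m = qB²r²/(2V).
m = (1.602×10⁻¹⁹)(0.196)²(0.0110)²/(2·224) ≈ 1.66×10⁻²⁷ kg.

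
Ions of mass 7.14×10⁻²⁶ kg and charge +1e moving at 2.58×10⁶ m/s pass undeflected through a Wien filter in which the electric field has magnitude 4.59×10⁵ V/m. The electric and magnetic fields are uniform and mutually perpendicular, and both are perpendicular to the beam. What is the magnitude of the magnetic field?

B = 0.178 T

Balance of forces in the selector: qE = qvB ⇒ B = E/v.
B = 4.59×10⁵/2.58×10⁶ = 0.178 T.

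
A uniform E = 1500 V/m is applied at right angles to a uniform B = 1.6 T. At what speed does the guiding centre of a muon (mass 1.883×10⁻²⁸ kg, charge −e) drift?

v_d ≈ 940 m/s

The E×B drift speed is v_d = E/B.
v_d = 1500/1.6 = 940 m/s.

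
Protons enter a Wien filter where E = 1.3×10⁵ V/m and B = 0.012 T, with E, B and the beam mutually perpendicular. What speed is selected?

Zero net Lorentz force requires |qE| = |q v×B|, i.e. E = vB.
v = E/B = 1.3×10⁵/0.012 = 1.1×10⁷ m/s.

v = 1.1×10⁷ m/s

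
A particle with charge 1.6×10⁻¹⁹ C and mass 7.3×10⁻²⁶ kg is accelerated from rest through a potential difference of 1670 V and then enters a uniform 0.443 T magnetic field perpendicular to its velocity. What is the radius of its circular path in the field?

Acceleration: |q|V = ½mv² ⇒ v = √(2|q|V/m) = √(2·1.6×10⁻¹⁹·1670/7.3×10⁻²⁶) ≈ 8.556×10⁴ m/s.
In the field: r = mv/(|q|B) = (7.3×10⁻²⁶)(8.556×10⁴)/((1.6×10⁻¹⁹)(0.443)) ≈ 0.0881 m.

r ≈ 0.0881 m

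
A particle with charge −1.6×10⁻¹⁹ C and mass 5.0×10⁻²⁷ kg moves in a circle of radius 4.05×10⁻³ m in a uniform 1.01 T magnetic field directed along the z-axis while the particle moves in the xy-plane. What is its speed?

From |q|vB = mv²/r, v = |q|Br/m.
v = (1.6×10⁻¹⁹)(1.01)(4.05×10⁻³)/5.0×10⁻²⁷ ≈ 1.31×10⁵ m/s.

v ≈ 1.31×10⁵ m/s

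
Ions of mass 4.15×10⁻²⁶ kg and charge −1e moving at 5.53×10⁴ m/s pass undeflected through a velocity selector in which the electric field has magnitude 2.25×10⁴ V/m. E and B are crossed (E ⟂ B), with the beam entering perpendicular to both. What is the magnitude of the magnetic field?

Balance of forces in the selector: qE = qvB ⇒ B = E/v.
B = 2.25×10⁴/5.53×10⁴ = 0.407 T.

B = 0.407 T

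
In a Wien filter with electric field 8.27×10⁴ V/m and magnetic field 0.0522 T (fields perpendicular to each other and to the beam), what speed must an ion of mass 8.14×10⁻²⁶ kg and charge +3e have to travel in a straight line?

v = 1.58×10⁶ m/s

Zero net Lorentz force requires |qE| = |q v×B|, i.e. E = vB.
v = E/B = 8.27×10⁴/0.0522 = 1.58×10⁶ m/s.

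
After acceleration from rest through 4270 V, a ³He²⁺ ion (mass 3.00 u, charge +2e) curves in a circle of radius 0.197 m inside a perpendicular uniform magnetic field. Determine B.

B ≈ 0.0585 T

v = √(2|q|V/m) = √(2·3.204×10⁻¹⁹·4270/4.983×10⁻²⁷) ≈ 7.410×10⁵ m/s.
B = mv/(|q|r) = (4.983×10⁻²⁷)(7.410×10⁵)/((3.204×10⁻¹⁹)(0.197)) ≈ 0.0585 T.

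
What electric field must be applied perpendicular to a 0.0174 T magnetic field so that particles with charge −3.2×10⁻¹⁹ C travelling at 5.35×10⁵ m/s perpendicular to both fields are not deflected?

For straight-line motion qE = qvB, so E = vB.
E = 5.35×10⁵ × 0.0174 = 9310 V/m.

E = 9310 V/m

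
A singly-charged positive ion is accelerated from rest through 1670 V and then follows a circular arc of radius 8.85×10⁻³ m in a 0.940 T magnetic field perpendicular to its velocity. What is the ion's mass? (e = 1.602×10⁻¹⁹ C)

m ≈ 3.32×10⁻²⁷ kg

Combine |q|V = ½mv² and r = mv/(|q|B): eliminate v to get m = qB²r²/(2V).
m = (1.602×10⁻¹⁹)(0.940)²(8.85×10⁻³)²/(2·1670) ≈ 3.32×10⁻²⁷ kg.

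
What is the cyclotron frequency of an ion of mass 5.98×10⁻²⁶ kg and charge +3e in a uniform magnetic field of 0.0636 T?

f ≈ 8.14×10⁴ Hz

f = |q|B/(2πm).
f = (4.806×10⁻¹⁹)(0.0636)/(2π·5.98×10⁻²⁶) ≈ 8.14×10⁴ Hz.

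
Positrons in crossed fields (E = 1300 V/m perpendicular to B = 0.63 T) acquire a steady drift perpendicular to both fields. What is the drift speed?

The steady drift has the magnetic force balancing the electric force, so v_d = E/B.
v_d = 1300/0.63 = 2100 m/s.

v_d ≈ 2100 m/s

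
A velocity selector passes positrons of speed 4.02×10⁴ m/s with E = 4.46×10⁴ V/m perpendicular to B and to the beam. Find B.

Balance of forces in the selector: qE = qvB ⇒ B = E/v.
B = 4.46×10⁴/4.02×10⁴ = 1.11 T.

B = 1.11 T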